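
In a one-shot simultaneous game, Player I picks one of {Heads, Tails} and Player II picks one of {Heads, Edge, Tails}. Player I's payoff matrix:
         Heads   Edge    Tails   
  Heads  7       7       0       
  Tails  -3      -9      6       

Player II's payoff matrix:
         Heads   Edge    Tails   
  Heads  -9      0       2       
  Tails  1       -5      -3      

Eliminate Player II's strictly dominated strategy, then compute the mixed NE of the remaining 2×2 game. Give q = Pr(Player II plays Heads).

q = 3/8

Player II's strategy Edge is strictly dominated by Tails: 2 > 0 and -3 > -5. Eliminate Edge.
In a mixed equilibrium Player I is indifferent between Heads and Tails; this condition fixes q.
  Player I's expected payoff from Heads: q·7 + (1−q)·0 = 7q
  Player I's expected payoff from Tails: q·(-3) + (1−q)·6 = -9q + 6
  7q = -9q + 6  ⇒  16q = 6  ⇒  q = 3/8.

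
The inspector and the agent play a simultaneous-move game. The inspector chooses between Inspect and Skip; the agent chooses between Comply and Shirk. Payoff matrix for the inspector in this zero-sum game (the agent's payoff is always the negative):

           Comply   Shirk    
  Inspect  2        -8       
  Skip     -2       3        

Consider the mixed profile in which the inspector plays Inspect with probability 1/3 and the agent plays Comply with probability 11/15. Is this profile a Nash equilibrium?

Check the agent's indifference given the inspector's mix p = 1/3:
  payoff from Comply = 2/3; payoff from Shirk = 2/3 — equal.
Check the inspector's indifference given the agent's mix q = 11/15:
  payoff from Inspect = -2/3; payoff from Skip = -2/3 — equal.
Both players are indifferent, so neither can profitably deviate.

Yes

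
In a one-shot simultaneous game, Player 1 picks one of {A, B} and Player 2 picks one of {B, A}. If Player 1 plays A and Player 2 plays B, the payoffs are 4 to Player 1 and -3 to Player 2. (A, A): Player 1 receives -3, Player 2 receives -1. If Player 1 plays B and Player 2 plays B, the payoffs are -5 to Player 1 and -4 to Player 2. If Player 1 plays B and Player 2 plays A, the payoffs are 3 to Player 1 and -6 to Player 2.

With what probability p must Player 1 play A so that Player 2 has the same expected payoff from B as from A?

For Player 2 to be willing to mix, Player 2 must be indifferent between B and A, which pins down Player 1's mix.
  Player 2's payoff from B: p·(-3) + (1−p)·(-4) = p - 4
  Player 2's payoff from A: p·(-1) + (1−p)·(-6) = 5p - 6
  p - 4 = 5p - 6  ⇒  -4p = -2  ⇒  p = 1/2.

p = 1/2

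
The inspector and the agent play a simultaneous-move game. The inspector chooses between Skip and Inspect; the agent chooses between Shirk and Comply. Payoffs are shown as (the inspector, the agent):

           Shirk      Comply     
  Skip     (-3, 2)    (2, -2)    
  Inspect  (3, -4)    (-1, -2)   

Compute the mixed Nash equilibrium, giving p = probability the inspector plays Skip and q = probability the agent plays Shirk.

p = 1/3, q = 1/3

In a mixed equilibrium the agent is indifferent between Shirk and Comply; this condition fixes p.
  the agent's expected payoff from Shirk: p·2 + (1−p)·(-4) = 6p - 4
  the agent's expected payoff from Comply: p·(-2) + (1−p)·(-2) = -2
  6p - 4 = -2  ⇒  6p = 2  ⇒  p = 1/3.
The inspector's indifference between Skip and Inspect determines the agent's mixing probability q:
  the inspector's payoff to Skip: q·(-3) + (1−q)·2 = -5q + 2
  the inspector's payoff to Inspect: q·3 + (1−q)·(-1) = 4q - 1
  -5q + 2 = 4q - 1  ⇒  -9q = -3  ⇒  q = 1/3.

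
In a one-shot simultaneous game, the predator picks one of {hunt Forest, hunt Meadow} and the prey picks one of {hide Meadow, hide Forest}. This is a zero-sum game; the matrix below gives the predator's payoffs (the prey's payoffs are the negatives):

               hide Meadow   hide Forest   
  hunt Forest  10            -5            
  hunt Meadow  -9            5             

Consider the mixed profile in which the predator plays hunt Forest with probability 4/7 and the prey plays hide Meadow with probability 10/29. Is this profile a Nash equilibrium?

Given the predator's mix p = 4/7, the prey's payoff from hide Meadow is -13/7 but from hide Forest is 5/7. The prey strictly prefers hide Forest, so the prey would not mix.
So the proposed profile is not a Nash equilibrium.

No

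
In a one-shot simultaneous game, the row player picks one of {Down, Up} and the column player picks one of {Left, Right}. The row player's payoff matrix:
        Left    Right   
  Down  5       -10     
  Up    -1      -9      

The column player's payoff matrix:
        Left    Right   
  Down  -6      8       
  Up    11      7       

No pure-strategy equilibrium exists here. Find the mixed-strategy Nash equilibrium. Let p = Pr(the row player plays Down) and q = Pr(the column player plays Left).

In a mixed equilibrium the column player is indifferent between Left and Right; this condition fixes p.
  the column player's expected payoff from Left: p·(-6) + (1−p)·11 = -17p + 11
  the column player's expected payoff from Right: p·8 + (1−p)·7 = p + 7
  -17p + 11 = p + 7  ⇒  -18p = -4  ⇒  p = 2/9.
For the row player to be willing to mix, the row player must be indifferent between Down and Up, which pins down the column player's mix.
  the row player's payoff from Down: q·5 + (1−q)·(-10) = 15q - 10
  the row player's payoff from Up: q·(-1) + (1−q)·(-9) = 8q - 9
  15q - 10 = 8q - 9  ⇒  7q = 1  ⇒  q = 1/7.

p = 2/9, q = 1/7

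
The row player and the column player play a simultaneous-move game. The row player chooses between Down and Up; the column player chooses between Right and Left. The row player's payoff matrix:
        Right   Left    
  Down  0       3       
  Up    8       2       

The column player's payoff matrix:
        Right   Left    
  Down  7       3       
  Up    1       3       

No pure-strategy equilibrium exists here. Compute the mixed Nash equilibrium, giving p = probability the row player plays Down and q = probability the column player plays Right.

In a mixed equilibrium the column player is indifferent between Right and Left; this condition fixes p.
  the column player's payoff from Right: p·7 + (1−p)·1 = 6p + 1
  the column player's payoff from Left: p·3 + (1−p)·3 = 3
  6p + 1 = 3  ⇒  6p = 2  ⇒  p = 1/3.
The column player's mix must leave the row player indifferent between Down and Up.
  the row player's payoff from Down: q·0 + (1−q)·3 = -3q + 3
  the row player's payoff from Up: q·8 + (1−q)·2 = 6q + 2
  -3q + 3 = 6q + 2  ⇒  -9q = -1  ⇒  q = 1/9.

p = 1/3, q = 1/9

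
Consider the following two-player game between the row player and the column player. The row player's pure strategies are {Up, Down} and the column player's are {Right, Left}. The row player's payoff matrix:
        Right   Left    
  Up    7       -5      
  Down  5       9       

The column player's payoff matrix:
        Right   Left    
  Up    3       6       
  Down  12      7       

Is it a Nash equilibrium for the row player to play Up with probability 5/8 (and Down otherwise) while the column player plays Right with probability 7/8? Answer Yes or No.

Check the column player's indifference given the row player's mix p = 5/8:
  payoff from Right = 51/8; payoff from Left = 51/8 — equal.
Check the row player's indifference given the column player's mix q = 7/8:
  payoff from Up = 11/2; payoff from Down = 11/2 — equal.
Both players are indifferent, so neither can profitably deviate.

Yes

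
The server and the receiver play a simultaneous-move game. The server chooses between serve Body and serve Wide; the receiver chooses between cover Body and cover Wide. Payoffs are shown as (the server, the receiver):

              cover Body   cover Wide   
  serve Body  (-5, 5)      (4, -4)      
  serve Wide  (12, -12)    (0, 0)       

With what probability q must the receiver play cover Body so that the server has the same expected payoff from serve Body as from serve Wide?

q = 4/21

The server's indifference between serve Body and serve Wide determines the receiver's mixing probability q:
  the server's payoff to serve Body: q·(-5) + (1−q)·4 = -9q + 4
  the server's payoff to serve Wide: q·12 + (1−q)·0 = 12q
  -9q + 4 = 12q  ⇒  -21q = -4  ⇒  q = 4/21.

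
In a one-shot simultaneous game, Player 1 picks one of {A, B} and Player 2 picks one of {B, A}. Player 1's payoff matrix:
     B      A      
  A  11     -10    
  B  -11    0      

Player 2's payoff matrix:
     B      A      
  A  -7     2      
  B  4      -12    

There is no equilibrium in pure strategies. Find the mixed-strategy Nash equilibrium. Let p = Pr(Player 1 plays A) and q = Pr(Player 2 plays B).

Player 1's mix must leave Player 2 indifferent between B and A.
  Player 2's payoff to B: p·(-7) + (1−p)·4 = -11p + 4
  Player 2's payoff to A: p·2 + (1−p)·(-12) = 14p - 12
  -11p + 4 = 14p - 12  ⇒  -25p = -16  ⇒  p = 16/25.
Player 2's mix must leave Player 1 indifferent between A and B.
  Player 1's payoff to A: q·11 + (1−q)·(-10) = 21q - 10
  Player 1's payoff to B: q·(-11) + (1−q)·0 = -11q
  21q - 10 = -11q  ⇒  32q = 10  ⇒  q = 5/16.

p = 16/25, q = 5/16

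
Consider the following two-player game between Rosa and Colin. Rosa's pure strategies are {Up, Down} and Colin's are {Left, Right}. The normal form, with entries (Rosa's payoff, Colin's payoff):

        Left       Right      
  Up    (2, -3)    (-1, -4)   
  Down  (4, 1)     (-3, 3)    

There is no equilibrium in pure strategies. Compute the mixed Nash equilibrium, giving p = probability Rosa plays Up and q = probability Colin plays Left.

p = 2/3, q = 1/2

Colin's indifference between Left and Right determines Rosa's mixing probability p:
  Colin's payoff from Left: p·(-3) + (1−p)·1 = -4p + 1
  Colin's payoff from Right: p·(-4) + (1−p)·3 = -7p + 3
  -4p + 1 = -7p + 3  ⇒  3p = 2  ⇒  p = 2/3.
In a mixed equilibrium Rosa is indifferent between Up and Down; this condition fixes q.
  Rosa's payoff to Up: q·2 + (1−q)·(-1) = 3q - 1
  Rosa's payoff to Down: q·4 + (1−q)·(-3) = 7q - 3
  3q - 1 = 7q - 3  ⇒  -4q = -2  ⇒  q = 1/2.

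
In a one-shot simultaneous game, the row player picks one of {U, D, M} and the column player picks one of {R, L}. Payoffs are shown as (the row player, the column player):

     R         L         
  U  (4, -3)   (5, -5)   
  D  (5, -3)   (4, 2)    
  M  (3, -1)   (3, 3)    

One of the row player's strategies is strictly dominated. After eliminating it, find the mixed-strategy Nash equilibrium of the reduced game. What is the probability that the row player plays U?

p = 5/7

The row player's strategy M is strictly dominated by D: 5 > 3 and 4 > 3. Eliminate M.
The row player's mix must leave the column player indifferent between R and L.
  the column player's payoff to R: p·(-3) + (1−p)·(-3) = -3
  the column player's payoff to L: p·(-5) + (1−p)·2 = -7p + 2
  -3 = -7p + 2  ⇒  7p = 5  ⇒  p = 5/7.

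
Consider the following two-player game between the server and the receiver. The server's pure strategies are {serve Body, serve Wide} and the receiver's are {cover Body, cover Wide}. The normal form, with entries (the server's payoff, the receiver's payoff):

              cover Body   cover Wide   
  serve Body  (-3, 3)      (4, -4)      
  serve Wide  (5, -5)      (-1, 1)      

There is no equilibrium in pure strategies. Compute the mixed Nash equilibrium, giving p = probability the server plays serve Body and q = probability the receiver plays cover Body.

In a mixed equilibrium the receiver is indifferent between cover Body and cover Wide; this condition fixes p.
  the receiver's payoff from cover Body: p·3 + (1−p)·(-5) = 8p - 5
  the receiver's payoff from cover Wide: p·(-4) + (1−p)·1 = -5p + 1
  8p - 5 = -5p + 1  ⇒  13p = 6  ⇒  p = 6/13.
Set the server's expected payoff from serve Body equal to that from serve Wide:
  the server's expected payoff from serve Body: q·(-3) + (1−q)·4 = -7q + 4
  the server's expected payoff from serve Wide: q·5 + (1−q)·(-1) = 6q - 1
  -7q + 4 = 6q - 1  ⇒  -13q = -5  ⇒  q = 5/13.

p = 6/13, q = 5/13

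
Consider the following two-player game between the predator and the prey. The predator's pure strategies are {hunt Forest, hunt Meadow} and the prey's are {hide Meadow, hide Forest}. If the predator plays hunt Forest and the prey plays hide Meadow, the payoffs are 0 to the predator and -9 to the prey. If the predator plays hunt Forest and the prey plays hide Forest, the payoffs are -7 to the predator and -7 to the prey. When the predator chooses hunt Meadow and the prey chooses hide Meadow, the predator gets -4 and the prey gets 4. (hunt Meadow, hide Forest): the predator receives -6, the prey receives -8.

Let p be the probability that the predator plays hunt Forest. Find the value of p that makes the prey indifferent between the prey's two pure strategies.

p = 6/7

The predator's mix must leave the prey indifferent between hide Meadow and hide Forest.
  the prey's payoff to hide Meadow: p·(-9) + (1−p)·4 = -13p + 4
  the prey's payoff to hide Forest: p·(-7) + (1−p)·(-8) = p - 8
  -13p + 4 = p - 8  ⇒  -14p = -12  ⇒  p = 6/7.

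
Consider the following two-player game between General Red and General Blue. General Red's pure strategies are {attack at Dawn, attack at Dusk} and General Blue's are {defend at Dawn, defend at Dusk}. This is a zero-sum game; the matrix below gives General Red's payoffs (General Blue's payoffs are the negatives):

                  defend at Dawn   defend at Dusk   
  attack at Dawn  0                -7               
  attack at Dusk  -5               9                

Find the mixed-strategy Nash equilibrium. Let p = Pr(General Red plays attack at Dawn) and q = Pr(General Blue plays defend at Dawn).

p = 2/3, q = 16/21

General Blue's indifference between defend at Dawn and defend at Dusk determines General Red's mixing probability p:
  General Blue's payoff from defend at Dawn: p·0 + (1−p)·5 = -5p + 5
  General Blue's payoff from defend at Dusk: p·7 + (1−p)·(-9) = 16p - 9
  -5p + 5 = 16p - 9  ⇒  -21p = -14  ⇒  p = 2/3.
Set General Red's expected payoff from attack at Dawn equal to that from attack at Dusk:
  General Red's payoff to attack at Dawn: q·0 + (1−q)·(-7) = 7q - 7
  General Red's payoff to attack at Dusk: q·(-5) + (1−q)·9 = -14q + 9
  7q - 7 = -14q + 9  ⇒  21q = 16  ⇒  q = 16/21.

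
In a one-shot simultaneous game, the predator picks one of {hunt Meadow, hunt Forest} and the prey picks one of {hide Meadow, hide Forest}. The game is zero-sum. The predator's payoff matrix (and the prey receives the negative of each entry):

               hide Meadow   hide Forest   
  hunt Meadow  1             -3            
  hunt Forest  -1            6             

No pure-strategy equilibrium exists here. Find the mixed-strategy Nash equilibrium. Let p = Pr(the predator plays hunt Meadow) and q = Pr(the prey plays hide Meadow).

p = 7/11, q = 9/11

For the prey to be willing to mix, the prey must be indifferent between hide Meadow and hide Forest, which pins down the predator's mix.
  the prey's expected payoff from hide Meadow: p·(-1) + (1−p)·1 = -2p + 1
  the prey's expected payoff from hide Forest: p·3 + (1−p)·(-6) = 9p - 6
  -2p + 1 = 9p - 6  ⇒  -11p = -7  ⇒  p = 7/11.
For the predator to be willing to mix, the predator must be indifferent between hunt Meadow and hunt Forest, which pins down the prey's mix.
  the predator's payoff from hunt Meadow: q·1 + (1−q)·(-3) = 4q - 3
  the predator's payoff from hunt Forest: q·(-1) + (1−q)·6 = -7q + 6
  4q - 3 = -7q + 6  ⇒  11q = 9  ⇒  q = 9/11.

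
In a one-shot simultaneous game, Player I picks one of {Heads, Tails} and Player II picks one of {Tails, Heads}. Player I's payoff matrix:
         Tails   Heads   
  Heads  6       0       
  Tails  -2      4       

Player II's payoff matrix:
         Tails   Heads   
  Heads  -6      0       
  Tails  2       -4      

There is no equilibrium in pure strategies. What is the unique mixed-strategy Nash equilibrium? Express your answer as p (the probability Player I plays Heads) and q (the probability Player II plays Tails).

Player I's mix must leave Player II indifferent between Tails and Heads.
  Player II's payoff to Tails: p·(-6) + (1−p)·2 = -8p + 2
  Player II's payoff to Heads: p·0 + (1−p)·(-4) = 4p - 4
  -8p + 2 = 4p - 4  ⇒  -12p = -6  ⇒  p = 1/2.
Set Player I's expected payoff from Heads equal to that from Tails:
  Player I's payoff from Heads: q·6 + (1−q)·0 = 6q
  Player I's payoff from Tails: q·(-2) + (1−q)·4 = -6q + 4
  6q = -6q + 4  ⇒  12q = 4  ⇒  q = 1/3.

p = 1/2, q = 1/3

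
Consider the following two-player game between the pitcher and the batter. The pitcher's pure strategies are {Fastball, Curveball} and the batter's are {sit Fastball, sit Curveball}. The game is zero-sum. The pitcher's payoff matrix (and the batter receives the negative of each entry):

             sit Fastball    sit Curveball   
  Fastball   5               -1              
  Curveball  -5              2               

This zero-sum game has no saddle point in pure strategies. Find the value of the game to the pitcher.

Set the pitcher's expected payoff from Fastball equal to that from Curveball:
  the pitcher's expected payoff from Fastball: q·5 + (1−q)·(-1) = 6q - 1
  the pitcher's expected payoff from Curveball: q·(-5) + (1−q)·2 = -7q + 2
  6q - 1 = -7q + 2  ⇒  13q = 3  ⇒  q = 3/13.
The value is the pitcher's expected payoff against this mix (using Fastball): (3/13)·5 + (10/13)·(-1) = 5/13.

v = 5/13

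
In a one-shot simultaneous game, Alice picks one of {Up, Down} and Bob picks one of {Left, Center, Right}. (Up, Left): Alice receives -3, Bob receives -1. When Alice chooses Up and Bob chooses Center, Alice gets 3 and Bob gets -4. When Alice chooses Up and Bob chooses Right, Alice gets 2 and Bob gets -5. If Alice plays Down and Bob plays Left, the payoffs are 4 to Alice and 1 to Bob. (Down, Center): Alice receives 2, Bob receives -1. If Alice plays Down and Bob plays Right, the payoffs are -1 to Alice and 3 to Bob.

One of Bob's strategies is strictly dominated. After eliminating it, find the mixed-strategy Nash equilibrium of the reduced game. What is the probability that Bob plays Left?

Bob's strategy Center is strictly dominated by Left: -1 > -4 and 1 > -1. Eliminate Center.
In a mixed equilibrium Alice is indifferent between Up and Down; this condition fixes q.
  Alice's expected payoff from Up: q·(-3) + (1−q)·2 = -5q + 2
  Alice's expected payoff from Down: q·4 + (1−q)·(-1) = 5q - 1
  -5q + 2 = 5q - 1  ⇒  -10q = -3  ⇒  q = 3/10.

q = 3/10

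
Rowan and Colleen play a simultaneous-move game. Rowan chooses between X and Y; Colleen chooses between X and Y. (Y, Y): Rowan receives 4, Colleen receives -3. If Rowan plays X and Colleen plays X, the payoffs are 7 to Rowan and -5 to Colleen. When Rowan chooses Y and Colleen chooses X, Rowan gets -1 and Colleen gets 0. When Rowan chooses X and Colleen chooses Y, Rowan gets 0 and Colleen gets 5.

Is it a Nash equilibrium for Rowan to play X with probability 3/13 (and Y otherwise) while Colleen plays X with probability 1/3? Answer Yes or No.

Check Colleen's indifference given Rowan's mix p = 3/13:
  payoff from X = -15/13; payoff from Y = -15/13 — equal.
Check Rowan's indifference given Colleen's mix q = 1/3:
  payoff from X = 7/3; payoff from Y = 7/3 — equal.
Both players are indifferent, so neither can profitably deviate.

Yes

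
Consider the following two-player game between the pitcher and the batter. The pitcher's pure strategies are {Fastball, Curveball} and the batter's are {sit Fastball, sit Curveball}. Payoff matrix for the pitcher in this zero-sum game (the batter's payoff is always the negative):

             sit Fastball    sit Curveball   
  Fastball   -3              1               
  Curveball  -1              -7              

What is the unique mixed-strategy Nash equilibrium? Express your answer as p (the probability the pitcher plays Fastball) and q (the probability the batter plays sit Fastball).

p = 3/5, q = 4/5

For the batter to be willing to mix, the batter must be indifferent between sit Fastball and sit Curveball, which pins down the pitcher's mix.
  the batter's payoff to sit Fastball: p·3 + (1−p)·1 = 2p + 1
  the batter's payoff to sit Curveball: p·(-1) + (1−p)·7 = -8p + 7
  2p + 1 = -8p + 7  ⇒  10p = 6  ⇒  p = 3/5.
The pitcher's indifference between Fastball and Curveball determines the batter's mixing probability q:
  the pitcher's payoff to Fastball: q·(-3) + (1−q)·1 = -4q + 1
  the pitcher's payoff to Curveball: q·(-1) + (1−q)·(-7) = 6q - 7
  -4q + 1 = 6q - 7  ⇒  -10q = -8  ⇒  q = 4/5.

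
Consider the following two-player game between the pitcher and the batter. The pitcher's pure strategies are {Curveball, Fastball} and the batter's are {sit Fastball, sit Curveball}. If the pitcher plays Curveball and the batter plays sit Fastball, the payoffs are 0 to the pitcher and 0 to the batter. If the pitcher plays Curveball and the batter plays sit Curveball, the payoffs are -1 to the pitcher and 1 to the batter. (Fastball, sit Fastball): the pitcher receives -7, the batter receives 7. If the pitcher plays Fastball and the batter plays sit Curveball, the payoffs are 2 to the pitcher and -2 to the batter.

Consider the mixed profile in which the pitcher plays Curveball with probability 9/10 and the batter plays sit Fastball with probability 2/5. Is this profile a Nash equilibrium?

Given the batter's mix q = 2/5, the pitcher's payoff from Curveball is -3/5 but from Fastball is -8/5. The pitcher strictly prefers Curveball, so the pitcher would not mix.
So the proposed profile is not a Nash equilibrium.

No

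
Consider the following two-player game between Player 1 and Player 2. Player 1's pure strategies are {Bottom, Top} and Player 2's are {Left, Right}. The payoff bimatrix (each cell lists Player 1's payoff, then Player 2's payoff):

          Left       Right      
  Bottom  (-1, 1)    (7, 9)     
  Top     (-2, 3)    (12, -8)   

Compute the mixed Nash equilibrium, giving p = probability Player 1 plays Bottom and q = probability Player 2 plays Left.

p = 11/19, q = 5/6

In a mixed equilibrium Player 2 is indifferent between Left and Right; this condition fixes p.
  Player 2's payoff to Left: p·1 + (1−p)·3 = -2p + 3
  Player 2's payoff to Right: p·9 + (1−p)·(-8) = 17p - 8
  -2p + 3 = 17p - 8  ⇒  -19p = -11  ⇒  p = 11/19.
Player 2's mix must leave Player 1 indifferent between Bottom and Top.
  Player 1's payoff to Bottom: q·(-1) + (1−q)·7 = -8q + 7
  Player 1's payoff to Top: q·(-2) + (1−q)·12 = -14q + 12
  -8q + 7 = -14q + 12  ⇒  6q = 5  ⇒  q = 5/6.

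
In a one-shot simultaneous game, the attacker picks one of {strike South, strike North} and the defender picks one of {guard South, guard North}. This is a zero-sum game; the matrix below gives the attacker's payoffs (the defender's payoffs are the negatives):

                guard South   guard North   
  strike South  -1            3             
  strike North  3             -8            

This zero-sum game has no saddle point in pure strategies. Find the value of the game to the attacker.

v = 1/15

For the attacker to be willing to mix, the attacker must be indifferent between strike South and strike North, which pins down the defender's mix.
  the attacker's expected payoff from strike South: q·(-1) + (1−q)·3 = -4q + 3
  the attacker's expected payoff from strike North: q·3 + (1−q)·(-8) = 11q - 8
  -4q + 3 = 11q - 8  ⇒  -15q = -11  ⇒  q = 11/15.
The value is the attacker's expected payoff against this mix (using strike South): (11/15)·(-1) + (4/15)·3 = 1/15.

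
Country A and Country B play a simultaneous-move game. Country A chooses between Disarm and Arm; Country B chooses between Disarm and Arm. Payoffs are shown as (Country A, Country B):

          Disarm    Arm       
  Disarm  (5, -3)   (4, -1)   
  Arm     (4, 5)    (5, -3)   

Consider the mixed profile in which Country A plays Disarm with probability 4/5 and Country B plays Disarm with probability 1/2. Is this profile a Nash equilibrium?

Yes

Check Country B's indifference given Country A's mix p = 4/5:
  payoff from Disarm = -7/5; payoff from Arm = -7/5 — equal.
Check Country A's indifference given Country B's mix q = 1/2:
  payoff from Disarm = 9/2; payoff from Arm = 9/2 — equal.
Both players are indifferent, so neither can profitably deviate.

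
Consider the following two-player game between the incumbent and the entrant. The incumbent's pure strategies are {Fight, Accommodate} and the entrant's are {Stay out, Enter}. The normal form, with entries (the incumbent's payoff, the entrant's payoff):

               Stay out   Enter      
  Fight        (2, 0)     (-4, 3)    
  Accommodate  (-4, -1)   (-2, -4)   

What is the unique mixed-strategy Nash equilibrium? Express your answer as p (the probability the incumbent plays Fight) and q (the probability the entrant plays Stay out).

p = 1/2, q = 1/4

Set the entrant's expected payoff from Stay out equal to that from Enter:
  the entrant's payoff to Stay out: p·0 + (1−p)·(-1) = p - 1
  the entrant's payoff to Enter: p·3 + (1−p)·(-4) = 7p - 4
  p - 1 = 7p - 4  ⇒  -6p = -3  ⇒  p = 1/2.
In a mixed equilibrium the incumbent is indifferent between Fight and Accommodate; this condition fixes q.
  the incumbent's payoff to Fight: q·2 + (1−q)·(-4) = 6q - 4
  the incumbent's payoff to Accommodate: q·(-4) + (1−q)·(-2) = -2q - 2
  6q - 4 = -2q - 2  ⇒  8q = 2  ⇒  q = 1/4.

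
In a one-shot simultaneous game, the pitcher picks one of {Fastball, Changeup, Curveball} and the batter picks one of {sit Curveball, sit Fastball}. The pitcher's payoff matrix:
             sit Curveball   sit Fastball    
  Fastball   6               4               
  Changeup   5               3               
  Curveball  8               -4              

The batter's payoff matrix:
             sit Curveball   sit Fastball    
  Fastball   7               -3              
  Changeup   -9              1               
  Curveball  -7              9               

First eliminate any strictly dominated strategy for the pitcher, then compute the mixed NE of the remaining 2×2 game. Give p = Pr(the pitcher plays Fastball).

p = 8/13

The pitcher's strategy Changeup is strictly dominated by Fastball: 6 > 5 and 4 > 3. Eliminate Changeup.
The batter's indifference between sit Curveball and sit Fastball determines the pitcher's mixing probability p:
  the batter's payoff to sit Curveball: p·7 + (1−p)·(-7) = 14p - 7
  the batter's payoff to sit Fastball: p·(-3) + (1−p)·9 = -12p + 9
  14p - 7 = -12p + 9  ⇒  26p = 16  ⇒  p = 8/13.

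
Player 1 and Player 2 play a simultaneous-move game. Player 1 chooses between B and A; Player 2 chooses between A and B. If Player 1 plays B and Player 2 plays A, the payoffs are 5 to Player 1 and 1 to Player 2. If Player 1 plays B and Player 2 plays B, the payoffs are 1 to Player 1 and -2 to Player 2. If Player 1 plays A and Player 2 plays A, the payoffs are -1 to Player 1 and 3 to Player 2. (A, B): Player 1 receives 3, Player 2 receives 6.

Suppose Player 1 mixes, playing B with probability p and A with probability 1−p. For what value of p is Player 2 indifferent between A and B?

Player 2's indifference between A and B determines Player 1's mixing probability p:
  Player 2's payoff to A: p·1 + (1−p)·3 = -2p + 3
  Player 2's payoff to B: p·(-2) + (1−p)·6 = -8p + 6
  -2p + 3 = -8p + 6  ⇒  6p = 3  ⇒  p = 1/2.

p = 1/2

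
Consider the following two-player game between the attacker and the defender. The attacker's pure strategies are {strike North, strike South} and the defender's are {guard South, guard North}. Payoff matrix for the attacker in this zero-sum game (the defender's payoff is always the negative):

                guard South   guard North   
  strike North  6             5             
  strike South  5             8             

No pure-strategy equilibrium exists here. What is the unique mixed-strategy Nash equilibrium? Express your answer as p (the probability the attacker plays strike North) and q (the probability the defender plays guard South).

The defender's indifference between guard South and guard North determines the attacker's mixing probability p:
  the defender's payoff to guard South: p·(-6) + (1−p)·(-5) = -p - 5
  the defender's payoff to guard North: p·(-5) + (1−p)·(-8) = 3p - 8
  -p - 5 = 3p - 8  ⇒  -4p = -3  ⇒  p = 3/4.
The defender's mix must leave the attacker indifferent between strike North and strike South.
  the attacker's payoff from strike North: q·6 + (1−q)·5 = q + 5
  the attacker's payoff from strike South: q·5 + (1−q)·8 = -3q + 8
  q + 5 = -3q + 8  ⇒  4q = 3  ⇒  q = 3/4.

p = 3/4, q = 3/4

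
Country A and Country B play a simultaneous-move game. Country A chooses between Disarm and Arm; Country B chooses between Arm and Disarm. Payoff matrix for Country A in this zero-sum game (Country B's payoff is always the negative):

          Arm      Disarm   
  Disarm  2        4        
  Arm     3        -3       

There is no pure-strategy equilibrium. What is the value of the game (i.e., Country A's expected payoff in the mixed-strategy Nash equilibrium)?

Country B's mix must leave Country A indifferent between Disarm and Arm.
  Country A's expected payoff from Disarm: q·2 + (1−q)·4 = -2q + 4
  Country A's expected payoff from Arm: q·3 + (1−q)·(-3) = 6q - 3
  -2q + 4 = 6q - 3  ⇒  -8q = -7  ⇒  q = 7/8.
The value is Country A's expected payoff against this mix (using Disarm): (7/8)·2 + (1/8)·4 = 9/4.

v = 9/4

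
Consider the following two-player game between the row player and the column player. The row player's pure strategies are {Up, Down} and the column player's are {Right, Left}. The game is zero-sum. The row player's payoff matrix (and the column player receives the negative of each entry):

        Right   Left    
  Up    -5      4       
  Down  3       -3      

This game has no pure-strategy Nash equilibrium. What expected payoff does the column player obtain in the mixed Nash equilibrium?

1/5

The column player's indifference between Right and Left determines the row player's mixing probability p:
  the column player's payoff from Right: p·5 + (1−p)·(-3) = 8p - 3
  the column player's payoff from Left: p·(-4) + (1−p)·3 = -7p + 3
  8p - 3 = -7p + 3  ⇒  15p = 6  ⇒  p = 2/5.
At equilibrium the column player is indifferent across columns, so the column player's payoff equals the payoff from Right: (2/5)·5 + (3/5)·(-3) = 1/5.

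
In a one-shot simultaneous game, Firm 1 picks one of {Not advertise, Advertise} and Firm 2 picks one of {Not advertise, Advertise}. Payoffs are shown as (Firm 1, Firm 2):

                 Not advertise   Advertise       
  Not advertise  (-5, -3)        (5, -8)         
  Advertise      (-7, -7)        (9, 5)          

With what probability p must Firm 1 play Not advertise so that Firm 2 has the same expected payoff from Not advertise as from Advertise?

p = 12/17

Firm 2's indifference between Not advertise and Advertise determines Firm 1's mixing probability p:
  Firm 2's expected payoff from Not advertise: p·(-3) + (1−p)·(-7) = 4p - 7
  Firm 2's expected payoff from Advertise: p·(-8) + (1−p)·5 = -13p + 5
  4p - 7 = -13p + 5  ⇒  17p = 12  ⇒  p = 12/17.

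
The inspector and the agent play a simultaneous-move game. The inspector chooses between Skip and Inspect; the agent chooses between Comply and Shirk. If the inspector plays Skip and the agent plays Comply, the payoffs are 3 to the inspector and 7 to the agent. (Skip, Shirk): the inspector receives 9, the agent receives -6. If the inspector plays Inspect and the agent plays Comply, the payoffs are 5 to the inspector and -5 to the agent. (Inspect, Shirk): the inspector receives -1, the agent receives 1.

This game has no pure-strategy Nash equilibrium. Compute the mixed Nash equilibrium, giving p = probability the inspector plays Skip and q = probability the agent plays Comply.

The agent's indifference between Comply and Shirk determines the inspector's mixing probability p:
  the agent's payoff from Comply: p·7 + (1−p)·(-5) = 12p - 5
  the agent's payoff from Shirk: p·(-6) + (1−p)·1 = -7p + 1
  12p - 5 = -7p + 1  ⇒  19p = 6  ⇒  p = 6/19.
The agent's mix must leave the inspector indifferent between Skip and Inspect.
  the inspector's payoff from Skip: q·3 + (1−q)·9 = -6q + 9
  the inspector's payoff from Inspect: q·5 + (1−q)·(-1) = 6q - 1
  -6q + 9 = 6q - 1  ⇒  -12q = -10  ⇒  q = 5/6.

p = 6/19, q = 5/6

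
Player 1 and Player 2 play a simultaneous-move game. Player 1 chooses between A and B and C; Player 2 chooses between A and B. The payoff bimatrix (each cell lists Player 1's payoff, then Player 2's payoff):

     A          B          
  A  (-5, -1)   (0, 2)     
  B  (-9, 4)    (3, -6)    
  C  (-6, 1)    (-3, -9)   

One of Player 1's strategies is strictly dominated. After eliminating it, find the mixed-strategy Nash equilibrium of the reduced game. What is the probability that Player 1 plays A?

p = 10/13

Player 1's strategy C is strictly dominated by A: -5 > -6 and 0 > -3. Eliminate C.
Player 2's indifference between A and B determines Player 1's mixing probability p:
  Player 2's payoff from A: p·(-1) + (1−p)·4 = -5p + 4
  Player 2's payoff from B: p·2 + (1−p)·(-6) = 8p - 6
  -5p + 4 = 8p - 6  ⇒  -13p = -10  ⇒  p = 10/13.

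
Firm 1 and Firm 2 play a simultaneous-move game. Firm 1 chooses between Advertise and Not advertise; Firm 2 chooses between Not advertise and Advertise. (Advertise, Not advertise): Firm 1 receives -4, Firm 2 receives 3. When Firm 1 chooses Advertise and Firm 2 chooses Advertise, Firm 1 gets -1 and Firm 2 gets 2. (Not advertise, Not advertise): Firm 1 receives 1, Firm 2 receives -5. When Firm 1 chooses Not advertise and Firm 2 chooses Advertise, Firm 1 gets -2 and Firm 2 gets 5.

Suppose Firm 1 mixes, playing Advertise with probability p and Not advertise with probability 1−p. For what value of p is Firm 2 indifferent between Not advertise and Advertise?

In a mixed equilibrium Firm 2 is indifferent between Not advertise and Advertise; this condition fixes p.
  Firm 2's payoff from Not advertise: p·3 + (1−p)·(-5) = 8p - 5
  Firm 2's payoff from Advertise: p·2 + (1−p)·5 = -3p + 5
  8p - 5 = -3p + 5  ⇒  11p = 10  ⇒  p = 10/11.

p = 10/11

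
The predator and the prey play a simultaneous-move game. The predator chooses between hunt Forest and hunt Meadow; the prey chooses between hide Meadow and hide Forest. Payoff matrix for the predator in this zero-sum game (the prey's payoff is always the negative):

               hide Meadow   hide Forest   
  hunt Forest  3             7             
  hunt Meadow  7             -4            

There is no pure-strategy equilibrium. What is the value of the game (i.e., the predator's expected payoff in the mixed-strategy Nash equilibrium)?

v = 61/15

For the predator to be willing to mix, the predator must be indifferent between hunt Forest and hunt Meadow, which pins down the prey's mix.
  the predator's expected payoff from hunt Forest: q·3 + (1−q)·7 = -4q + 7
  the predator's expected payoff from hunt Meadow: q·7 + (1−q)·(-4) = 11q - 4
  -4q + 7 = 11q - 4  ⇒  -15q = -11  ⇒  q = 11/15.
The value is the predator's expected payoff against this mix (using hunt Forest): (11/15)·3 + (4/15)·7 = 61/15.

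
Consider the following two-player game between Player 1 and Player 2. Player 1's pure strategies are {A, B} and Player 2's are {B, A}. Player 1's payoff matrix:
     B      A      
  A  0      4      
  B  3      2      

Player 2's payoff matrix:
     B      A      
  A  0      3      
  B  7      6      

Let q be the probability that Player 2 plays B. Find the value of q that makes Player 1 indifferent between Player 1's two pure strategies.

Set Player 1's expected payoff from A equal to that from B:
  Player 1's payoff from A: q·0 + (1−q)·4 = -4q + 4
  Player 1's payoff from B: q·3 + (1−q)·2 = q + 2
  -4q + 4 = q + 2  ⇒  -5q = -2  ⇒  q = 2/5.

q = 2/5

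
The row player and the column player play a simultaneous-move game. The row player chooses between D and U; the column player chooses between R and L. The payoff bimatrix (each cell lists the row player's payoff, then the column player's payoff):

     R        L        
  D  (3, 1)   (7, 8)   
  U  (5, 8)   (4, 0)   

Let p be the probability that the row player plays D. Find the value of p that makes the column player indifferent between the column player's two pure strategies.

p = 8/15

The row player's mix must leave the column player indifferent between R and L.
  the column player's expected payoff from R: p·1 + (1−p)·8 = -7p + 8
  the column player's expected payoff from L: p·8 + (1−p)·0 = 8p
  -7p + 8 = 8p  ⇒  -15p = -8  ⇒  p = 8/15.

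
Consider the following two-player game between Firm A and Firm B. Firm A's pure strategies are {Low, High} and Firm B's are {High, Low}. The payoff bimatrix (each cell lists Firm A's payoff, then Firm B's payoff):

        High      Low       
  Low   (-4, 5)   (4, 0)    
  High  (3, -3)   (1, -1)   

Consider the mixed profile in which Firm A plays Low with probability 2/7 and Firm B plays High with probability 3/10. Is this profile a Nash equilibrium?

Check Firm B's indifference given Firm A's mix p = 2/7:
  payoff from High = -5/7; payoff from Low = -5/7 — equal.
Check Firm A's indifference given Firm B's mix q = 3/10:
  payoff from Low = 8/5; payoff from High = 8/5 — equal.
Both players are indifferent, so neither can profitably deviate.

Yes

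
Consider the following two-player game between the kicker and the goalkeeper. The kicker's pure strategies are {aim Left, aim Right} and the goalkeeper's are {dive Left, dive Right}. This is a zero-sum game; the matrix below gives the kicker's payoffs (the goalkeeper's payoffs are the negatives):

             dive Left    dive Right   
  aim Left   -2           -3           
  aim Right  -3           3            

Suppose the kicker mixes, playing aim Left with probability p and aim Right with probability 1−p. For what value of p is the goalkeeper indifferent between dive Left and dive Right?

p = 6/7

Set the goalkeeper's expected payoff from dive Left equal to that from dive Right:
  the goalkeeper's expected payoff from dive Left: p·2 + (1−p)·3 = -p + 3
  the goalkeeper's expected payoff from dive Right: p·3 + (1−p)·(-3) = 6p - 3
  -p + 3 = 6p - 3  ⇒  -7p = -6  ⇒  p = 6/7.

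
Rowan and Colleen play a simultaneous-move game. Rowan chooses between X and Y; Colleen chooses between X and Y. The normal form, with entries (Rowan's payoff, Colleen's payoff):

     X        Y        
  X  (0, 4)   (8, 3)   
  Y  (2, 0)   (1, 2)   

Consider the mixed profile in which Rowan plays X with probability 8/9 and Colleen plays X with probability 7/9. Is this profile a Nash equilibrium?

Given Rowan's mix p = 8/9, Colleen's payoff from X is 32/9 but from Y is 26/9. Colleen strictly prefers X, so Colleen would not mix.
So the proposed profile is not a Nash equilibrium.

No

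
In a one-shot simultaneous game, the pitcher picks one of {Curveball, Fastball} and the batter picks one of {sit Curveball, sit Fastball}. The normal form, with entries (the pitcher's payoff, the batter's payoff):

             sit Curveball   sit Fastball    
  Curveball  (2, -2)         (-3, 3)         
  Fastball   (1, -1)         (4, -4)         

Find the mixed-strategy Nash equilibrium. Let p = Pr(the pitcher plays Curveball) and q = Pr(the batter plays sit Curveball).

For the batter to be willing to mix, the batter must be indifferent between sit Curveball and sit Fastball, which pins down the pitcher's mix.
  the batter's payoff from sit Curveball: p·(-2) + (1−p)·(-1) = -p - 1
  the batter's payoff from sit Fastball: p·3 + (1−p)·(-4) = 7p - 4
  -p - 1 = 7p - 4  ⇒  -8p = -3  ⇒  p = 3/8.
In a mixed equilibrium the pitcher is indifferent between Curveball and Fastball; this condition fixes q.
  the pitcher's payoff to Curveball: q·2 + (1−q)·(-3) = 5q - 3
  the pitcher's payoff to Fastball: q·1 + (1−q)·4 = -3q + 4
  5q - 3 = -3q + 4  ⇒  8q = 7  ⇒  q = 7/8.

p = 3/8, q = 7/8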